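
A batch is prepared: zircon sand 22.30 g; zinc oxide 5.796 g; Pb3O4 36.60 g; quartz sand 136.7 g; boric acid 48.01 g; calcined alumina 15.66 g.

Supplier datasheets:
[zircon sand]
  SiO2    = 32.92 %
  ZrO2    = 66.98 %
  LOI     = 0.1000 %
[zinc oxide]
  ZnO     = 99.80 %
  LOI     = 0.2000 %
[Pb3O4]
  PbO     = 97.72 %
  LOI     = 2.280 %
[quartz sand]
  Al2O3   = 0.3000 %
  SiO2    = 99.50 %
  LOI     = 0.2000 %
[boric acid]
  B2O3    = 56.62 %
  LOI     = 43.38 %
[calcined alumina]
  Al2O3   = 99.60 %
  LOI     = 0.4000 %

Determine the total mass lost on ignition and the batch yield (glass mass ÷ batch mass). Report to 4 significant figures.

LOI loss = 22.03 g; glass = 243.0 g; yield = 91.69%

The intermediate values appear rounded off to 4 significant figures within the worked lines; all internal work keeps full float precision through the solve — every reported figure sees exactly one rounding — the derived quantities are computed at exact precision (ignition loss, totals, net glass mass, the six compositions, the yield) using the weight values on 243.0 g of glass as quoted within either problem or answer.
Loss on ignition, line by line:
  zircon sand: 22.30 × 0.001000 = 0.02230 g
  zinc oxide: 5.796 × 0.002000 = 0.01159 g
  Pb3O4: 36.60 × 0.02280 = 0.8345 g
  quartz sand: 136.7 × 0.002000 = 0.2734 g
  boric acid: 48.01 × 0.4338 = 20.83 g
  calcined alumina: 15.66 × 0.004000 = 0.06264 g
Total LOI = 22.03 g
Glass = batch − LOI = 265.1 − 22.03 = 243.0 g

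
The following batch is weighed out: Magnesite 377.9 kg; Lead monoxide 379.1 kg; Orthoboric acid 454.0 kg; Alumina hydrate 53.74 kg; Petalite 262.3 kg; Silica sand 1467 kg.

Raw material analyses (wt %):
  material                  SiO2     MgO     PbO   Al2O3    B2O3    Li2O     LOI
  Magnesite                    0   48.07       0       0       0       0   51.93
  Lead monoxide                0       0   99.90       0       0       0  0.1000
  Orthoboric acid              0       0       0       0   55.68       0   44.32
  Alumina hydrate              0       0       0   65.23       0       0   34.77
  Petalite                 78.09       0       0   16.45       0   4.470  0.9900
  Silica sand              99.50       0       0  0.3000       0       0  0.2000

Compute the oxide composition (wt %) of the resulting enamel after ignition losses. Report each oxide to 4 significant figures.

Mid-chain values appear with 4-significant-figure rounding on the page. Each numeric step holds full precision at each step — every reported value sees exactly one rounding; the derived quantities, including totals, six oxide percentages, the yield, ignition loss, glass mass, are recomputed from the batch weights at 2572 kg of glass at full float precision, precisely as stated by the problem or the answer.
What the batch supplies per oxide:
  SiO2: 262.3·0.7809 + 1467·0.9950 = 1664 kg
  MgO: 377.9·0.4807 = 181.7 kg
  PbO: 379.1·0.9990 = 378.7 kg
  Al2O3: 53.74·0.6523 + 262.3·0.1645 + 1467·0.003000 = 82.60 kg
  B2O3: 454.0·0.5568 = 252.8 kg
  Li2O: 262.3·0.04470 = 11.72 kg
LOI: 377.9·0.5193 + 379.1·0.001000 + 454.0·0.4432 + 53.74·0.3477 + 262.3·0.009900 + 1467·0.002000 = 422.1 kg
batch − LOI leaves glass = 2994 − 422.1 = 2572 kg (the oxide masses sum to this)
each oxide over glass, ×100, is wt %

Glass mass = 2572 kg (batch 2994 − LOI 422.1).
Composition: SiO2 64.72%, MgO 7.063%, PbO 14.72%, Al2O3 3.212%, B2O3 9.828%, Li2O 0.4559%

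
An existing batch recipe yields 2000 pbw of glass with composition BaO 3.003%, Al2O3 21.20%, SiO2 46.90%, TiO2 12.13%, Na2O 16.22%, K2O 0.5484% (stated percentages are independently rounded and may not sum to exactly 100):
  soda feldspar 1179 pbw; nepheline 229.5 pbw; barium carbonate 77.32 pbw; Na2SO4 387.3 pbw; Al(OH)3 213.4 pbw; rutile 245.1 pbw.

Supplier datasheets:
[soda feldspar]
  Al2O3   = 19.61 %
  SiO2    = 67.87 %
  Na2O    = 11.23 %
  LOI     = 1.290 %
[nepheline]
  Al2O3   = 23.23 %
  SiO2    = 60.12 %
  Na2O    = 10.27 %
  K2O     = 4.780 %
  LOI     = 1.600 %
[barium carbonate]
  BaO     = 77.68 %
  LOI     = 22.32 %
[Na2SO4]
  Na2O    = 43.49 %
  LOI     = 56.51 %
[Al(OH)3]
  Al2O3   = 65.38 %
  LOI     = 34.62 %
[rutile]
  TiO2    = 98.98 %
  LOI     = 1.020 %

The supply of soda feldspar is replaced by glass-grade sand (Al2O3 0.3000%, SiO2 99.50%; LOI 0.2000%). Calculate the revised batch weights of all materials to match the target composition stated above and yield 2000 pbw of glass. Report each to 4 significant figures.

Revised batch per 2000 pbw glass:
  glass-grade sand: 804.1 pbw
  nepheline: 229.5 pbw
  barium carbonate: 77.32 pbw
  Na2SO4: 691.7 pbw
  Al(OH)3: 563.3 pbw
  rutile: 245.1 pbw
Total batch = 2611 pbw; LOI loss = 610.9 pbw

All arithmetic runs at full float precision in every operation — values along the way appear with 4-significant-digit rounding across the worked steps. Each reported figure is rounded a single time — the derived quantities (six oxide percentages, yield, the totals, ignition loss, glass mass) are re-derived from the weighed amounts per 2000 pbw of glass at exact precision, as given in question or answer.
Target oxide masses per 2000 pbw glass:
  BaO: 3.003% × 2000 = 60.06 pbw
  Al2O3: 21.20% × 2000 = 424.0 pbw
  SiO2: 46.90% × 2000 = 938.0 pbw
  TiO2: 12.13% × 2000 = 242.6 pbw
  Na2O: 16.22% × 2000 = 324.4 pbw
  K2O: 0.5484% × 2000 = 10.97 pbw
Mass-balance tally per oxide per the reported batch figures, under the basis named above (sums match the target masses within answer rounding):
  BaO: 77.32·0.7768 = 60.06 pbw (target 60.06 pbw)
  Al2O3: 804.1·0.003000 + 229.5·0.2323 + 563.3·0.6538 = 424.0 pbw (target 424.0 pbw)
  SiO2: 804.1·0.9950 + 229.5·0.6012 = 938.1 pbw (target 938.0 pbw)
  TiO2: 245.1·0.9898 = 242.6 pbw (target 242.6 pbw)
  Na2O: 229.5·0.1027 + 691.7·0.4349 = 324.4 pbw (target 324.4 pbw)
  K2O: 229.5·0.04780 = 10.97 pbw (target 10.97 pbw)
Mass balance on the glass: Σ batch − LOI loss = 2000 pbw (the targets, summed, come to 2000 pbw; stated basis 2000 pbw — any gap is answer rounding).
Summing the batch: Σ batch = 2611 pbw; ignition loss, Σ(batch × LOI) = 610.9 pbw; yield = glass ÷ total batch = 76.60%.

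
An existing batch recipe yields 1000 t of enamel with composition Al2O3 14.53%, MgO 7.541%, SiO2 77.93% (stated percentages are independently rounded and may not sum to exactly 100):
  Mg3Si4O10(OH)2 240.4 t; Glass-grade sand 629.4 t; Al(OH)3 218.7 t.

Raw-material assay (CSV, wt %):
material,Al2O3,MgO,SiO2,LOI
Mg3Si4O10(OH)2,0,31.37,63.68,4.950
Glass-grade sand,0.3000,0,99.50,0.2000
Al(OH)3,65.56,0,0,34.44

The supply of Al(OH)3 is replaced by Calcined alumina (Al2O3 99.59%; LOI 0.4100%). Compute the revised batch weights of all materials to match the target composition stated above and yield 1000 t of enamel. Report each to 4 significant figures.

Revised batch per 1000 t enamel:
  Mg3Si4O10(OH)2: 240.4 t
  Glass-grade sand: 629.4 t
  Calcined alumina: 144.0 t
Total batch = 1014 t; LOI loss = 13.75 t

In-progress results are printed rounded off to 4 significant figures in the printout. The whole derivation maintains full precision end to end; every reported result carries a single rounding; the derived quantities, which include ignition loss, the yield, net glass mass, the totals, the three compositions, are re-derived at full precision, as given in either problem or answer, starting from the weights on 1000 t of glass.
Target masses of each oxide per 1000 t enamel:
  Al2O3: 14.53% × 1000 = 145.3 t
  MgO: 7.541% × 1000 = 75.41 t
  SiO2: 77.93% × 1000 = 779.3 t
A balance pass over the oxides, with the batch weights as given, against the basis in use (delivered sums recover each target inside rounding margins):
  Al2O3: 629.4·0.003000 + 144.0·0.9959 = 145.3 t (target 145.3 t)
  MgO: 240.4·0.3137 = 75.41 t (target 75.41 t)
  SiO2: 240.4·0.6368 + 629.4·0.9950 = 779.3 t (target 779.3 t)
Glass-mass sanity pass: the batch minus its LOI: 1000 t (per-oxide target masses sum to 1000 t; against the stated basis, 1000 t — deltas are rounding alone).
Summing the batch: Σ batch = 1014 t; ignition loss, Σ(batch × LOI) = 13.75 t; the yield ratio, glass ÷ batch: 98.64%.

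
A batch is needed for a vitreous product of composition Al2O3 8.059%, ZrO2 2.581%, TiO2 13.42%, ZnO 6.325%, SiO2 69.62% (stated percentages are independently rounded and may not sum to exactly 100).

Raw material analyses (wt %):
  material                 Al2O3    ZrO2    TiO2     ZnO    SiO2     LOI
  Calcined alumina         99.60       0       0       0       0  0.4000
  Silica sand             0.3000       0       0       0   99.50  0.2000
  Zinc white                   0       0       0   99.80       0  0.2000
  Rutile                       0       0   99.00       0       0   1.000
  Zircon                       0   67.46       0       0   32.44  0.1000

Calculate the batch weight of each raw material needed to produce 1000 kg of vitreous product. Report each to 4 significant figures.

Values along the way appear with 4-significant-figure rounding alongside each step; the whole derivation runs at full float precision from first step to last — every reported figure carries a single rounding. All derived quantities, which include totals, glass mass, five oxide percentages, LOI, the yield, are carried in full float precision, precisely as stated by question or answer, starting from the weights at 1000 kg of glass.
Oxide-by-oxide targets in 1000 kg vitreous product:
  Al2O3: 8.059% × 1000 = 80.59 kg
  ZrO2: 2.581% × 1000 = 25.81 kg
  TiO2: 13.42% × 1000 = 134.2 kg
  ZnO: 6.325% × 1000 = 63.25 kg
  SiO2: 69.62% × 1000 = 696.2 kg
Oxide-by-oxide audit per the reported batch figures, at the basis given (every target is met by its sum modulo rounding of the values):
  Al2O3: 78.84·0.9960 + 687.2·0.003000 = 80.59 kg (target 80.59 kg)
  ZrO2: 38.26·0.6746 = 25.81 kg (target 25.81 kg)
  TiO2: 135.6·0.9900 = 134.2 kg (target 134.2 kg)
  ZnO: 63.38·0.9980 = 63.25 kg (target 63.25 kg)
  SiO2: 687.2·0.9950 + 38.26·0.3244 = 696.2 kg (target 696.2 kg)
Glass-mass bookkeeping: total charge less LOI = 1000 kg (summing oxide targets gives 1000 kg; basis as stated: 1000 kg — any gap is answer rounding).
Summing the batch: Σ batch = 1003 kg; LOI loss = Σ batch·LOI = 3.211 kg; the yield ratio, glass ÷ batch: 99.68%.

Batch per 1000 kg vitreous product:
  Calcined alumina: 78.84 kg
  Silica sand: 687.2 kg
  Zinc white: 63.38 kg
  Rutile: 135.6 kg
  Zircon: 38.26 kg
Total batch = 1003 kg; LOI loss = 3.211 kg; yield = 99.68%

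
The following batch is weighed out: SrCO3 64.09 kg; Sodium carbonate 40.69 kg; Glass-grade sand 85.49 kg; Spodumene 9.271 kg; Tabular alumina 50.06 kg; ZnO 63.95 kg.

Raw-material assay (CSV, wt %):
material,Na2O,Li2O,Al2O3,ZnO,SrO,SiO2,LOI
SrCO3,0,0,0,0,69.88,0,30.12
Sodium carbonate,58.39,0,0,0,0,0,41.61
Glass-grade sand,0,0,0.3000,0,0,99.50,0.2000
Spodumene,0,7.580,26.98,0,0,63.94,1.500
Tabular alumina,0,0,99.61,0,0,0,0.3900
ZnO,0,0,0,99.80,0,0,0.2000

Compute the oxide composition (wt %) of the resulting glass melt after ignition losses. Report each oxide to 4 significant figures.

The intermediate values appear (rounded to 4 significant figures) at each printed step — the working math keeps full precision through every step. Each reported value includes exactly one rounding; all derived quantities (the totals, six oxide percentages, ignition loss, yield, glass mass) are re-derived at full precision using the weight values per 276.7 kg of glass as they appear in the problem or answer text.
Delivered oxide masses:
  Na2O: 40.69·0.5839 = 23.76 kg
  Li2O: 9.271·0.07580 = 0.7027 kg
  Al2O3: 85.49·0.003000 + 9.271·0.2698 + 50.06·0.9961 = 52.62 kg
  ZnO: 63.95·0.9980 = 63.82 kg
  SrO: 64.09·0.6988 = 44.79 kg
  SiO2: 85.49·0.9950 + 9.271·0.6394 = 90.99 kg
LOI: 64.09·0.3012 + 40.69·0.4161 + 85.49·0.002000 + 9.271·0.01500 + 50.06·0.003900 + 63.95·0.002000 = 36.87 kg
Glass = total batch minus LOI = 313.6 − 36.87 = 276.7 kg (matching Σ of the oxides)
percent share: oxide ÷ glass, ×100

Glass mass = 276.7 kg (batch 313.6 − LOI 36.87).
Composition: Na2O 8.587%, Li2O 0.2540%, Al2O3 19.02%, ZnO 23.07%, SrO 16.19%, SiO2 32.89%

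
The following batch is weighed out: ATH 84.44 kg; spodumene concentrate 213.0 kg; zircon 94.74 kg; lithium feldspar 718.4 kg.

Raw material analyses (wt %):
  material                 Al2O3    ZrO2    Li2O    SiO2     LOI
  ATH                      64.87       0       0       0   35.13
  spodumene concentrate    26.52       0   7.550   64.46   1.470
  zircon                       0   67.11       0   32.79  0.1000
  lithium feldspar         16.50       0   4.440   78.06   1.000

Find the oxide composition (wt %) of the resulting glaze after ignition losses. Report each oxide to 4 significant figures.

The intermediate values are displayed rounded to four significant digits alongside each step. Every computation holds full float precision at all times — exactly one rounding is applied to every reported number. Derived quantities are carried at full precision (glass mass, the totals, the yield, the four compositions, LOI) using the weight values per 1071 kg of glass as set out in the question or the answer.
Mass of each oxide from the mix:
  Al2O3: 84.44·0.6487 + 213.0·0.2652 + 718.4·0.1650 = 229.8 kg
  ZrO2: 94.74·0.6711 = 63.58 kg
  Li2O: 213.0·0.07550 + 718.4·0.04440 = 47.98 kg
  SiO2: 213.0·0.6446 + 94.74·0.3279 + 718.4·0.7806 = 729.1 kg
LOI: 84.44·0.3513 + 213.0·0.01470 + 94.74·0.001000 + 718.4·0.01000 = 40.07 kg
Glass = total batch minus LOI = 1111 − 40.07 = 1071 kg (the oxide masses sum to this)
each oxide over glass, ×100, is wt %

Glass mass = 1071 kg (batch 1111 − LOI 40.07).
Composition: Al2O3 21.47%, ZrO2 5.939%, Li2O 4.482%, SiO2 68.11%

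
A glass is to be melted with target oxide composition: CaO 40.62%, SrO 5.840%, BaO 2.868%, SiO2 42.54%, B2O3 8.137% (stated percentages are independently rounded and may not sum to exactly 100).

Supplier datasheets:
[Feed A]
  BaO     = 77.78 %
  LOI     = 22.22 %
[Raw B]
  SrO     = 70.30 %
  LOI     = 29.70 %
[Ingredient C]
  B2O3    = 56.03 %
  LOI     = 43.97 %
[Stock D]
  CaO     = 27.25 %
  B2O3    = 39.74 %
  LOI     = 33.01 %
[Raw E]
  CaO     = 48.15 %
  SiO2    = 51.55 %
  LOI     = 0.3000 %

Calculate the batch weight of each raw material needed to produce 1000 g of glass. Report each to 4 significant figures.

Batch per 1000 g glass:
  Feed A: 36.87 g
  Raw B: 83.07 g
  Ingredient C: 122.2 g
  Stock D: 32.50 g
  Raw E: 825.2 g
Total batch = 1100 g; LOI loss = 99.80 g; yield = 90.93%

Mid-chain values are shown rounded to 4 significant digits on the page. Every computation keeps full float precision throughout; each reported figure is rounded only once — the derived quantities, which include ignition loss, net glass mass, the five compositions, the yield, totals, are re-derived in full float precision, as written in the question or the answer, from the weighed amounts at 1000 g of glass.
Per-oxide target masses for 1000 g glass:
  CaO: 40.62% × 1000 = 406.2 g
  SrO: 5.840% × 1000 = 58.40 g
  BaO: 2.868% × 1000 = 28.68 g
  SiO2: 42.54% × 1000 = 425.4 g
  B2O3: 8.137% × 1000 = 81.37 g
Per-oxide balance check per the reported batch figures, against the basis in use (oxide sums agree with the targets modulo rounding of the values):
  CaO: 32.50·0.2725 + 825.2·0.4815 = 406.2 g (target 406.2 g)
  SrO: 83.07·0.7030 = 58.40 g (target 58.40 g)
  BaO: 36.87·0.7778 = 28.68 g (target 28.68 g)
  SiO2: 825.2·0.5155 = 425.4 g (target 425.4 g)
  B2O3: 122.2·0.5603 + 32.50·0.3974 = 81.38 g (target 81.37 g)
Glass-mass sanity pass: total charge less LOI = 1000 g (the targets, summed, come to 1000 g; with the basis standing at 1000 g — rounding explains the deltas).
Whole-batch sum: Σ batch = 1100 g; LOI loss = Σ batch·LOI = 99.80 g; yield = glass ÷ total batch = 90.93%.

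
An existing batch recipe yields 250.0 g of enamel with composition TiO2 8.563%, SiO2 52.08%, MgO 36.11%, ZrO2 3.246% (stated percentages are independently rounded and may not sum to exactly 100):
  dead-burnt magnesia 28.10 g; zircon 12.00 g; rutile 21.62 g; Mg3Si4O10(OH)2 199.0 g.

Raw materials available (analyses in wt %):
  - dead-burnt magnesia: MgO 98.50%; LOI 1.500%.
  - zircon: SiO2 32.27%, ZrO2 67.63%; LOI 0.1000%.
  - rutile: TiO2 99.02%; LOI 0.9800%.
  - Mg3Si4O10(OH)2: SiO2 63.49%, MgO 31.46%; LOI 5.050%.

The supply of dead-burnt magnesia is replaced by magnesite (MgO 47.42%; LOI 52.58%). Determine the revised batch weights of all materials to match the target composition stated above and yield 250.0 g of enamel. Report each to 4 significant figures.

Intermediates are displayed, rounded to four significant figures, when written out; each numeric step keeps exact precision through every step. Each reported result is rounded just once — the derived quantities (the totals, the yield, ignition loss, net glass mass, the four compositions) are re-derived using the weight values for 250.0 g of glass at exact precision as set out in the problem or answer text.
Target masses of each oxide per 250.0 g enamel:
  TiO2: 8.563% × 250.0 = 21.41 g
  SiO2: 52.08% × 250.0 = 130.2 g
  MgO: 36.11% × 250.0 = 90.28 g
  ZrO2: 3.246% × 250.0 = 8.115 g
Sums-versus-targets review using the reported weights, for the quoted basis mass (delivered sums recover each target inside rounding margins):
  TiO2: 21.62·0.9902 = 21.41 g (target 21.41 g)
  SiO2: 12.00·0.3227 + 199.0·0.6349 = 130.2 g (target 130.2 g)
  MgO: 58.37·0.4742 + 199.0·0.3146 = 90.28 g (target 90.28 g)
  ZrO2: 12.00·0.6763 = 8.116 g (target 8.115 g)
Consistency of the glass mass: whole batch net of LOI = 250.0 g (summing oxide targets gives 250.0 g; basis as stated: 250.0 g — a pure rounding effect).
Whole-batch sum: Σ batch = 291.0 g; LOI loss = Σ batch·LOI = 40.96 g; yield: glass divided by total = 85.92%.

Revised batch per 250.0 g enamel:
  magnesite: 58.37 g
  zircon: 12.00 g
  rutile: 21.62 g
  Mg3Si4O10(OH)2: 199.0 g
Total batch = 291.0 g; LOI loss = 40.96 g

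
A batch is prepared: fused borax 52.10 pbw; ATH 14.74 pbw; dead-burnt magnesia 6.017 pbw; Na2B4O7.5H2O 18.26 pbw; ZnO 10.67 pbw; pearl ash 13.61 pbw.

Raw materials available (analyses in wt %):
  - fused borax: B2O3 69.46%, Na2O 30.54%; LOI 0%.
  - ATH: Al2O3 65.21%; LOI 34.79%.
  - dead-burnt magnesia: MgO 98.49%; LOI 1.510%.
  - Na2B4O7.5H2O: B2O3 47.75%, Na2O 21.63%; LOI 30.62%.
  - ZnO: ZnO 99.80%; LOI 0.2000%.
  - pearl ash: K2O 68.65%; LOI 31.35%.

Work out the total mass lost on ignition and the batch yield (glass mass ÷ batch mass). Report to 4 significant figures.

Values along the way are shown rounded to four significant digits as written. Each numeric step carries full precision in all steps; every reported number is rounded once only; all derived quantities are recomputed starting from the weights on 100.3 pbw of glass in full float precision (six oxide percentages, ignition loss, totals, the yield, net glass mass), as quoted within problem or answer.
Loss on ignition, line by line:
  fused borax: 52.10 × 0 = 0 pbw
  ATH: 14.74 × 0.3479 = 5.128 pbw
  dead-burnt magnesia: 6.017 × 0.01510 = 0.09086 pbw
  Na2B4O7.5H2O: 18.26 × 0.3062 = 5.591 pbw
  ZnO: 10.67 × 0.002000 = 0.02134 pbw
  pearl ash: 13.61 × 0.3135 = 4.267 pbw
Total LOI = 15.10 pbw
Glass = batch − LOI = 115.4 − 15.10 = 100.3 pbw

LOI loss = 15.10 pbw; glass = 100.3 pbw; yield = 86.92%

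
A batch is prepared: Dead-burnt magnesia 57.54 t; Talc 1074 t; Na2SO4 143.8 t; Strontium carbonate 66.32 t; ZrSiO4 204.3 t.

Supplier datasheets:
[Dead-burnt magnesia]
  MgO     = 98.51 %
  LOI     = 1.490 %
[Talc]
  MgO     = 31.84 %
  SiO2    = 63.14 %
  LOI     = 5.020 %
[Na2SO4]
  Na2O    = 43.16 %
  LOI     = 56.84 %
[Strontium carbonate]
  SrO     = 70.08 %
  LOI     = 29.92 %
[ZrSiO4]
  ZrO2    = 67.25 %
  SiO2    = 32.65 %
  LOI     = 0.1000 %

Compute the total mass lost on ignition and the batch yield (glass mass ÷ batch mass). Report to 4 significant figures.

Each numeric step runs at full precision at every stage; values along the way are shown, with 4-significant-digit rounding, at each printed step. Each reported figure is rounded once only. All derived quantities, including net glass mass, five oxide percentages, ignition loss, the totals, the yield, are computed from the weighed amounts for 1389 t of glass at exact precision, precisely as stated by the problem or answer text.
LOI of each material in turn:
  Dead-burnt magnesia: 57.54 × 0.01490 = 0.8573 t
  Talc: 1074 × 0.05020 = 53.91 t
  Na2SO4: 143.8 × 0.5684 = 81.74 t
  Strontium carbonate: 66.32 × 0.2992 = 19.84 t
  ZrSiO4: 204.3 × 0.001000 = 0.2043 t
Total LOI = 156.6 t
Glass = batch − LOI = 1546 − 156.6 = 1389 t

LOI loss = 156.6 t; glass = 1389 t; yield = 89.87%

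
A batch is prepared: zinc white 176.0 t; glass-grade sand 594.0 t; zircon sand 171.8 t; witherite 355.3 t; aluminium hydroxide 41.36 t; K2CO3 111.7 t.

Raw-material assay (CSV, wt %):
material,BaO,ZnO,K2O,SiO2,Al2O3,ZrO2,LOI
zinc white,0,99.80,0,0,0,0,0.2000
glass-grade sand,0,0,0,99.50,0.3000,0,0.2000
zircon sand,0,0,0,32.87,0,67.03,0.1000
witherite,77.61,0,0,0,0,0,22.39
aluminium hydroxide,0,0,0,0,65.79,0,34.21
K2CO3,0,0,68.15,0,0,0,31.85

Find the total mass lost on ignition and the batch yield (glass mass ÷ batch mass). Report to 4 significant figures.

All internal work holds exact precision from start to finish — in-progress results appear, with 4-significant-figure rounding, in the printout — exactly one rounding lands on every reported value. Derived quantities, including ignition loss, the yield, net glass mass, the six compositions, totals, are carried from the weighed amounts per 1319 t of glass at full precision, exactly as printed in either problem or answer.
LOI of each material in turn:
  zinc white: 176.0 × 0.002000 = 0.3520 t
  glass-grade sand: 594.0 × 0.002000 = 1.188 t
  zircon sand: 171.8 × 0.001000 = 0.1718 t
  witherite: 355.3 × 0.2239 = 79.55 t
  aluminium hydroxide: 41.36 × 0.3421 = 14.15 t
  K2CO3: 111.7 × 0.3185 = 35.58 t
Total LOI = 131.0 t
Glass = batch − LOI = 1450 − 131.0 = 1319 t

LOI loss = 131.0 t; glass = 1319 t; yield = 90.97%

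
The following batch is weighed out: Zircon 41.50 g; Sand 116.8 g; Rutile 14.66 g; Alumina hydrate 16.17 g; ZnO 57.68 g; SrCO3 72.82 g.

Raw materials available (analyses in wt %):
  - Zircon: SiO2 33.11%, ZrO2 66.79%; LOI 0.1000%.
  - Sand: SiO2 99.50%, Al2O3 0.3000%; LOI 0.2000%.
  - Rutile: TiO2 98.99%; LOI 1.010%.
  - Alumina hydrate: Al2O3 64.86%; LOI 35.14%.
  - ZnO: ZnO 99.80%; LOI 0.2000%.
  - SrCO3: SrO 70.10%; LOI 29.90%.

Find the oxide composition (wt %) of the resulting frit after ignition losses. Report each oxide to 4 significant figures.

Glass mass = 291.6 g (batch 319.6 − LOI 27.99).
Composition: TiO2 4.976%, SrO 17.50%, SiO2 44.56%, Al2O3 3.716%, ZrO2 9.504%, ZnO 19.74%

The working math holds exact precision at all times — mid-chain values appear, rounded to four significant digits, between the steps — exactly one rounding lands on every reported number; the derived quantities, including the yield, totals, LOI, six oxide percentages, net glass mass, are computed from the weighed amounts per 291.6 g of glass in exact precision, as set out in the problem or the answer.
Oxide-by-oxide delivered mass:
  TiO2: 14.66·0.9899 = 14.51 g
  SrO: 72.82·0.7010 = 51.05 g
  SiO2: 41.50·0.3311 + 116.8·0.9950 = 130.0 g
  Al2O3: 116.8·0.003000 + 16.17·0.6486 = 10.84 g
  ZrO2: 41.50·0.6679 = 27.72 g
  ZnO: 57.68·0.9980 = 57.56 g
LOI: 41.50·0.001000 + 116.8·0.002000 + 14.66·0.01010 + 16.17·0.3514 + 57.68·0.002000 + 72.82·0.2990 = 27.99 g
Net of LOI, the glass mass = 319.6 − 27.99 = 291.6 g (= Σ oxide masses)
percent share: oxide ÷ glass, ×100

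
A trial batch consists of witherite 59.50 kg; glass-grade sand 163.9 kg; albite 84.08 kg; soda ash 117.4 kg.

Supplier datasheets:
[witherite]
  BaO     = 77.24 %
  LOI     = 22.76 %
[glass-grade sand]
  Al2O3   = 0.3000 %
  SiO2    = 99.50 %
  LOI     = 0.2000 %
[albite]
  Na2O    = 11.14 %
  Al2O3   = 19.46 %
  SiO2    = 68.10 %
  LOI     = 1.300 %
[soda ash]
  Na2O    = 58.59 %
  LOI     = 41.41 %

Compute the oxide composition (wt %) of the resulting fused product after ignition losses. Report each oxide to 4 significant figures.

In-progress results are shown, rounded to 4 significant digits, alongside each step. The whole derivation keeps full float precision all the way through; exactly one rounding is applied to every reported result — the derived quantities are recomputed at exact precision (net glass mass, ignition loss, yield, totals, the four compositions) starting from the weights per 361.3 kg of glass, as given in problem or answer.
Delivered oxide masses:
  Na2O: 84.08·0.1114 + 117.4·0.5859 = 78.15 kg
  Al2O3: 163.9·0.003000 + 84.08·0.1946 = 16.85 kg
  BaO: 59.50·0.7724 = 45.96 kg
  SiO2: 163.9·0.9950 + 84.08·0.6810 = 220.3 kg
LOI: 59.50·0.2276 + 163.9·0.002000 + 84.08·0.01300 + 117.4·0.4141 = 63.58 kg
Resulting glass, batch − LOI: 424.9 − 63.58 = 361.3 kg (equal to the oxide-mass sum)
each wt % is 100 × oxide ÷ glass

Glass mass = 361.3 kg (batch 424.9 − LOI 63.58).
Composition: Na2O 21.63%, Al2O3 4.665%, BaO 12.72%, SiO2 60.98%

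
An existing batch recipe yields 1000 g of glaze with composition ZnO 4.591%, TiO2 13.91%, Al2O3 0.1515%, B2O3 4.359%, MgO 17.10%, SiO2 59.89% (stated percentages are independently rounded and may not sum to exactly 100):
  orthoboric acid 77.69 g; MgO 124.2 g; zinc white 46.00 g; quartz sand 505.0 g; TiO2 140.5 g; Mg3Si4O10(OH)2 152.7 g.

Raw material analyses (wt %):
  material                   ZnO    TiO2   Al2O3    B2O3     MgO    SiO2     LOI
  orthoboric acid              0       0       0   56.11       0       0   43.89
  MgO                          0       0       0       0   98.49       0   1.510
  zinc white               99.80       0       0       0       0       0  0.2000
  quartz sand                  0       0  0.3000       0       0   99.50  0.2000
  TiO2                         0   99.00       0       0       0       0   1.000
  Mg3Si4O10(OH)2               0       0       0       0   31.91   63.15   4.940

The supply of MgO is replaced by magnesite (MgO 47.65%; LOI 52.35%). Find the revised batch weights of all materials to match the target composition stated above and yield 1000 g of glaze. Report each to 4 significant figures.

Revised batch per 1000 g glaze:
  orthoboric acid: 77.69 g
  magnesite: 256.6 g
  zinc white: 46.00 g
  quartz sand: 505.0 g
  TiO2: 140.5 g
  Mg3Si4O10(OH)2: 152.7 g
Total batch = 1178 g; LOI loss = 178.5 g

Each numeric step maintains full float precision through every step; working values are shown with 4-significant-figure rounding when written out. Each reported result is rounded exactly once; the derived quantities (LOI, net glass mass, the yield, totals, the six compositions) are recomputed in full float precision using the weight values for 1000 g of glass as given in the question or the answer.
Oxide mass targets, per 1000 g glaze:
  ZnO: 4.591% × 1000 = 45.91 g
  TiO2: 13.91% × 1000 = 139.1 g
  Al2O3: 0.1515% × 1000 = 1.515 g
  B2O3: 4.359% × 1000 = 43.59 g
  MgO: 17.10% × 1000 = 171.0 g
  SiO2: 59.89% × 1000 = 598.9 g
Oxide-by-oxide audit with the batch weights as given, per the basis as stated (each sum matches its target mass modulo rounding of the values):
  ZnO: 46.00·0.9980 = 45.91 g (target 45.91 g)
  TiO2: 140.5·0.9900 = 139.1 g (target 139.1 g)
  Al2O3: 505.0·0.003000 = 1.515 g (target 1.515 g)
  B2O3: 77.69·0.5611 = 43.59 g (target 43.59 g)
  MgO: 256.6·0.4765 + 152.7·0.3191 = 171.0 g (target 171.0 g)
  SiO2: 505.0·0.9950 + 152.7·0.6315 = 598.9 g (target 598.9 g)
Glass-mass bookkeeping: total charge less LOI = 1000 g (the Σ of target masses is 1000 g; against the stated basis, 1000 g — deltas are rounding alone).
Batch grand total — Σ batch = 1178 g; ignition loss, Σ(batch × LOI) = 178.5 g; the yield ratio, glass ÷ batch: 84.86%.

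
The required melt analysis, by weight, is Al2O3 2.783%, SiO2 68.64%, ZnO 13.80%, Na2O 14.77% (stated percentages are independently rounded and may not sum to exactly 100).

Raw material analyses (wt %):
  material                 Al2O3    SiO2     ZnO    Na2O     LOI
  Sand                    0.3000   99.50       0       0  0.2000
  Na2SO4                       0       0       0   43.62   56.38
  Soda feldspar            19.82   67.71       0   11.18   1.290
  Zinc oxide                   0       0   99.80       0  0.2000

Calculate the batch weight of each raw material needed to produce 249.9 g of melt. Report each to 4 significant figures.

Batch per 249.9 g melt:
  Sand: 150.1 g
  Na2SO4: 76.21 g
  Soda feldspar: 32.82 g
  Zinc oxide: 34.56 g
Total batch = 293.7 g; LOI loss = 43.76 g; yield = 85.10%

Values along the way appear, rounded to 4 significant digits, when written out — the whole derivation keeps full precision throughout. A single rounding completes every reported value; all derived quantities, including net glass mass, ignition loss, the totals, the four compositions, yield, are recomputed starting from the weights on 249.9 g of glass in exact precision, exactly as shown in the problem or the answer.
Target masses of each oxide per 249.9 g melt:
  Al2O3: 2.783% × 249.9 = 6.955 g
  SiO2: 68.64% × 249.9 = 171.5 g
  ZnO: 13.80% × 249.9 = 34.49 g
  Na2O: 14.77% × 249.9 = 36.91 g
Verifying the oxide balance using the reported weights, relative to the basis at hand (each sum matches its target mass once rounding is allowed for):
  Al2O3: 150.1·0.003000 + 32.82·0.1982 = 6.955 g (target 6.955 g)
  SiO2: 150.1·0.9950 + 32.82·0.6771 = 171.6 g (target 171.5 g)
  ZnO: 34.56·0.9980 = 34.49 g (target 34.49 g)
  Na2O: 76.21·0.4362 + 32.82·0.1118 = 36.91 g (target 36.91 g)
Glass-mass bookkeeping: net batch after ignition = 249.9 g (the targets, summed, come to 249.9 g; with the basis standing at 249.9 g — any gap is answer rounding).
Summing the batch: Σ batch = 293.7 g; LOI loss = Σ batch·LOI = 43.76 g; yield: glass divided by total = 85.10%.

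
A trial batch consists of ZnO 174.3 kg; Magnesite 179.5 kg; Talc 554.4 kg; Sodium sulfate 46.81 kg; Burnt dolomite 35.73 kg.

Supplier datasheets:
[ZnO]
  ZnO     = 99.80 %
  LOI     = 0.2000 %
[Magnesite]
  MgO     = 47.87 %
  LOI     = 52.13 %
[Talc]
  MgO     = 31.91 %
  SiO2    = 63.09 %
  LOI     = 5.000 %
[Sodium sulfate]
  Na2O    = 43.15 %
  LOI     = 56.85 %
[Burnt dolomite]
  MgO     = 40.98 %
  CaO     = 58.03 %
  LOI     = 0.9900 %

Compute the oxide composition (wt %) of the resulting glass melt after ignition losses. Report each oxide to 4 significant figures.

Working values are shown (rounded to four significant digits) between the steps — each numeric step runs at full precision all the way through; every reported value takes just one rounding; the derived quantities (LOI, yield, the totals, the five compositions, net glass mass) are re-derived from the weighed amounts at 842.1 kg of glass in full float precision as quoted within the problem or the answer.
Per-oxide mass from batch:
  MgO: 179.5·0.4787 + 554.4·0.3191 + 35.73·0.4098 = 277.5 kg
  Na2O: 46.81·0.4315 = 20.20 kg
  ZnO: 174.3·0.9980 = 174.0 kg
  SiO2: 554.4·0.6309 = 349.8 kg
  CaO: 35.73·0.5803 = 20.73 kg
LOI: 174.3·0.002000 + 179.5·0.5213 + 554.4·0.05000 + 46.81·0.5685 + 35.73·0.009900 = 148.6 kg
Glass mass = batch − LOI = 990.7 − 148.6 = 842.1 kg (matching Σ of the oxides)
each wt % is 100 × oxide ÷ glass

Glass mass = 842.1 kg (batch 990.7 − LOI 148.6).
Composition: MgO 32.95%, Na2O 2.398%, ZnO 20.66%, SiO2 41.53%, CaO 2.462%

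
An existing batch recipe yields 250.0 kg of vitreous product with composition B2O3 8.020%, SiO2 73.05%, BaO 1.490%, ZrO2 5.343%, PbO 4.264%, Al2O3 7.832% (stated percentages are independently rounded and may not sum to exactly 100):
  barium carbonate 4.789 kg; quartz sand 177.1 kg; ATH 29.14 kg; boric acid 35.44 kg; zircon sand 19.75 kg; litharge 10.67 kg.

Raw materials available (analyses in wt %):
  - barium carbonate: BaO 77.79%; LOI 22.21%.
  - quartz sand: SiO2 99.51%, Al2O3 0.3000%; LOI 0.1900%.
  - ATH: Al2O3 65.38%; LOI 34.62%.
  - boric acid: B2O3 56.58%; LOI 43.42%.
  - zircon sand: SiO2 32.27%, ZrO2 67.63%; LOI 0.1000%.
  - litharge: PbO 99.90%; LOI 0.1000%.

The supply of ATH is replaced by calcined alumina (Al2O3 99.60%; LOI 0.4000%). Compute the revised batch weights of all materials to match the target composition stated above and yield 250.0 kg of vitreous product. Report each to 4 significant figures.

The intermediate values appear with 4-significant-figure rounding across the worked steps. Every computation runs at exact precision in all steps; every reported figure takes exactly one rounding; all derived quantities, including the six compositions, glass mass, the yield, totals, ignition loss, are rebuilt from the weighed amounts at 250.0 kg of glass at full precision as given in the problem or answer text.
Target oxide masses per 250.0 kg vitreous product:
  B2O3: 8.020% × 250.0 = 20.05 kg
  SiO2: 73.05% × 250.0 = 182.6 kg
  BaO: 1.490% × 250.0 = 3.725 kg
  ZrO2: 5.343% × 250.0 = 13.36 kg
  PbO: 4.264% × 250.0 = 10.66 kg
  Al2O3: 7.832% × 250.0 = 19.58 kg
Balance tally, oxide-wise, with the batch weights as given, on the stated basis (sums match the target masses once rounding is allowed for):
  B2O3: 35.44·0.5658 = 20.05 kg (target 20.05 kg)
  SiO2: 177.1·0.9951 + 19.75·0.3227 = 182.6 kg (target 182.6 kg)
  BaO: 4.789·0.7779 = 3.725 kg (target 3.725 kg)
  ZrO2: 19.75·0.6763 = 13.36 kg (target 13.36 kg)
  PbO: 10.67·0.9990 = 10.66 kg (target 10.66 kg)
  Al2O3: 177.1·0.003000 + 19.13·0.9960 = 19.58 kg (target 19.58 kg)
Consistency of the glass mass: Σ batch − LOI loss = 250.0 kg (summing oxide targets gives 250.0 kg; stated basis 250.0 kg — deltas are rounding alone).
Summing the batch: Σ batch = 266.9 kg; Σ batch·LOI gives LOI loss = 16.90 kg; yield = glass ÷ total batch = 93.67%.

Revised batch per 250.0 kg vitreous product:
  barium carbonate: 4.789 kg
  quartz sand: 177.1 kg
  calcined alumina: 19.13 kg
  boric acid: 35.44 kg
  zircon sand: 19.75 kg
  litharge: 10.67 kg
Total batch = 266.9 kg; LOI loss = 16.90 kg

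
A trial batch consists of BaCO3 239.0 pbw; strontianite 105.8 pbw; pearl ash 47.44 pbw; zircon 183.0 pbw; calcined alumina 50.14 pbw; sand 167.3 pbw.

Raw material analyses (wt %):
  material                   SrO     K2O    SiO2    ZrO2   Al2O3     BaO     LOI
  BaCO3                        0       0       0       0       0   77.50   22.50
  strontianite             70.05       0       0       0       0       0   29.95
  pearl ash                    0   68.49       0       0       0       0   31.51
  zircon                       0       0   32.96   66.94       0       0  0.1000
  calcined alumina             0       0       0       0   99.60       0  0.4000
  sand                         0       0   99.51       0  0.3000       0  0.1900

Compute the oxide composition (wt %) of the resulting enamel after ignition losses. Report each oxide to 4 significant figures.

Rounding to 4 significant digits applies to each working value as printed. Every computation carries exact precision in all steps. A single rounding completes every reported number; the derived quantities (ignition loss, the six compositions, totals, glass mass, the yield) are carried in full precision using the weight values per 691.6 pbw of glass as given in question or answer.
Oxide-by-oxide delivered mass:
  SrO: 105.8·0.7005 = 74.11 pbw
  K2O: 47.44·0.6849 = 32.49 pbw
  SiO2: 183.0·0.3296 + 167.3·0.9951 = 226.8 pbw
  ZrO2: 183.0·0.6694 = 122.5 pbw
  Al2O3: 50.14·0.9960 + 167.3·0.003000 = 50.44 pbw
  BaO: 239.0·0.7750 = 185.2 pbw
LOI: 239.0·0.2250 + 105.8·0.2995 + 47.44·0.3151 + 183.0·0.001000 + 50.14·0.004000 + 167.3·0.001900 = 101.1 pbw
Resulting glass, batch − LOI: 792.7 − 101.1 = 691.6 pbw (the oxide masses sum to this)
wt % = oxide mass / glass mass × 100

Glass mass = 691.6 pbw (batch 792.7 − LOI 101.1).
Composition: SrO 10.72%, K2O 4.698%, SiO2 32.79%, ZrO2 17.71%, Al2O3 7.294%, BaO 26.78%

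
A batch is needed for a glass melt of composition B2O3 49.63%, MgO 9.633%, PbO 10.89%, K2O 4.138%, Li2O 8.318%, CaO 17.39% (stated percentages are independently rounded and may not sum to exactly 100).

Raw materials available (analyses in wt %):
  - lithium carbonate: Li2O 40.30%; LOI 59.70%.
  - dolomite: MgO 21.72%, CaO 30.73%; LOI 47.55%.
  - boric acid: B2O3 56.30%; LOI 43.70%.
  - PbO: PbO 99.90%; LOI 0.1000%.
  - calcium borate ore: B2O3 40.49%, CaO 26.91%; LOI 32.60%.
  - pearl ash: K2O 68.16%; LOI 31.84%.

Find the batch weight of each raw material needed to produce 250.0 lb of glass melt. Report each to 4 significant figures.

The intermediate values are printed (rounded to four significant figures) on the page — the working math holds full precision through every step. A single rounding completes each reported figure. The derived quantities are computed at full float precision (the totals, six oxide percentages, net glass mass, ignition loss, yield) starting from the weights per 250.0 lb of glass as given in question or answer.
Target masses of each oxide per 250.0 lb glass melt:
  B2O3: 49.63% × 250.0 = 124.1 lb
  MgO: 9.633% × 250.0 = 24.08 lb
  PbO: 10.89% × 250.0 = 27.22 lb
  K2O: 4.138% × 250.0 = 10.34 lb
  Li2O: 8.318% × 250.0 = 20.80 lb
  CaO: 17.39% × 250.0 = 43.48 lb
Sums-versus-targets review on the weights just shown, against the basis in use (every target is met by its sum given rounding of the digits):
  B2O3: 195.3·0.5630 + 34.94·0.4049 = 124.1 lb (target 124.1 lb)
  MgO: 110.9·0.2172 = 24.09 lb (target 24.08 lb)
  PbO: 27.25·0.9990 = 27.22 lb (target 27.22 lb)
  K2O: 15.18·0.6816 = 10.35 lb (target 10.34 lb)
  Li2O: 51.60·0.4030 = 20.79 lb (target 20.80 lb)
  CaO: 110.9·0.3073 + 34.94·0.2691 = 43.48 lb (target 43.48 lb)
Glass-mass bookkeeping: net batch after ignition = 250.0 lb (per-oxide target masses sum to 250.0 lb; stated basis 250.0 lb — differing by rounding only).
Summing the batch: Σ batch = 435.2 lb; LOI loss = Σ batch·LOI = 185.1 lb; yield = glass ÷ total batch = 57.46%.

Batch per 250.0 lb glass melt:
  lithium carbonate: 51.60 lb
  dolomite: 110.9 lb
  boric acid: 195.3 lb
  PbO: 27.25 lb
  calcium borate ore: 34.94 lb
  pearl ash: 15.18 lb
Total batch = 435.2 lb; LOI loss = 185.1 lb; yield = 57.46%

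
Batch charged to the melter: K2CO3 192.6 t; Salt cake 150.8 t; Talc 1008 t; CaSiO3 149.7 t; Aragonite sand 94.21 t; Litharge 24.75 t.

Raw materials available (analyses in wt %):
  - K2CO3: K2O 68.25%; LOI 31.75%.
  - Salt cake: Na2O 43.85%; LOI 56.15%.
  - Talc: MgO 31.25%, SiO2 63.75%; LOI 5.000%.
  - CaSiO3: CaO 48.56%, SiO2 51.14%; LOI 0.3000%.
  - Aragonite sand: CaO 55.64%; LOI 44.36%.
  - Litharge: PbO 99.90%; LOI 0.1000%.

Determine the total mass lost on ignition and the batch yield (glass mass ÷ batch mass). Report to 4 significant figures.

The whole derivation holds full float precision in all steps; mid-chain values are printed with 4-significant-digit rounding on the page — every reported value carries a single rounding. The derived quantities are computed at exact precision (ignition loss, the yield, totals, net glass mass, six oxide percentages) from the batch weights per 1382 t of glass, as quoted within the problem or answer text.
LOI of each material in turn:
  K2CO3: 192.6 × 0.3175 = 61.15 t
  Salt cake: 150.8 × 0.5615 = 84.67 t
  Talc: 1008 × 0.05000 = 50.40 t
  CaSiO3: 149.7 × 0.003000 = 0.4491 t
  Aragonite sand: 94.21 × 0.4436 = 41.79 t
  Litharge: 24.75 × 0.001000 = 0.02475 t
Total LOI = 238.5 t
Glass = batch − LOI = 1620 − 238.5 = 1382 t

LOI loss = 238.5 t; glass = 1382 t; yield = 85.28%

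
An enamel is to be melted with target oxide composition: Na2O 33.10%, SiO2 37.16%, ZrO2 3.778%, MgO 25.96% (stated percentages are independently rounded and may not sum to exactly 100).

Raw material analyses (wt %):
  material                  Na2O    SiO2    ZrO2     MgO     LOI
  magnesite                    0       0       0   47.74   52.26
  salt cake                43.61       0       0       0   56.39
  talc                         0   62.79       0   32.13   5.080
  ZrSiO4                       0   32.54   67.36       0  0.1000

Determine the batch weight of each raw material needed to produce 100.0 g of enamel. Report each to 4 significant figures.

Values along the way are displayed rounded to four significant figures within the worked lines — all internal work carries full precision through every step; every reported value includes exactly one rounding. The derived quantities are rebuilt in full float precision (LOI, net glass mass, yield, four oxide percentages, totals) from the batch weights per 100.0 g of glass, as set out in the problem or answer text.
Oxide mass targets, per 100.0 g enamel:
  Na2O: 33.10% × 100.0 = 33.10 g
  SiO2: 37.16% × 100.0 = 37.16 g
  ZrO2: 3.778% × 100.0 = 3.778 g
  MgO: 25.96% × 100.0 = 25.96 g
Per-oxide balance check with the batch weights as given, per the basis as stated (oxide sums agree with the targets net of answer rounding effects):
  Na2O: 75.90·0.4361 = 33.10 g (target 33.10 g)
  SiO2: 56.27·0.6279 + 5.609·0.3254 = 37.16 g (target 37.16 g)
  ZrO2: 5.609·0.6736 = 3.778 g (target 3.778 g)
  MgO: 16.50·0.4774 + 56.27·0.3213 = 25.96 g (target 25.96 g)
Consistency of the glass mass: Σ batch − LOI loss = 99.99 g (summing oxide targets gives 100.0 g; versus the stated basis of 100.0 g — gaps are rounding artifacts).
Batch total: Σ batch = 154.3 g; loss to ignition Σ batch·LOI = 54.29 g; glass ÷ batch gives a yield of 64.81%.

Batch per 100.0 g enamel:
  magnesite: 16.50 g
  salt cake: 75.90 g
  talc: 56.27 g
  ZrSiO4: 5.609 g
Total batch = 154.3 g; LOI loss = 54.29 g; yield = 64.81%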